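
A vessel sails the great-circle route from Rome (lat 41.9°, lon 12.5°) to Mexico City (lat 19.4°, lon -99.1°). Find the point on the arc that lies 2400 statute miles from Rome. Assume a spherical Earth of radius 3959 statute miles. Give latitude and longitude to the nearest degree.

≈ lat 49°, lon -37°

From cos δ = sin φ₁ sin φ₂ + cos φ₁ cos φ₂ cos Δλ, the central angle is δ ≈ 1.607 rad (92.1°). The total great-circle distance is δ·R ≈ 1.607 × 3959 ≈ 6364 mi, so the target fraction is f = 2400/6364 ≈ 0.377.
Interpolate at f ≈ 0.377 with slerp weights a = sin((1−f)δ)/sin δ ≈ 0.843, b = sin(fδ)/sin δ ≈ 0.570.
p = a·p₁ + b·p₂ ≈ (0.527, -0.395, 0.752); φ = arcsin(p_z) ≈ 48.78°, λ = atan2(p_y, p_x) ≈ -36.85°.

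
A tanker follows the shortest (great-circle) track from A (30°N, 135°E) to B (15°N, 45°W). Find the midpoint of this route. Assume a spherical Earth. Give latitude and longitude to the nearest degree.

Write both endpoints as unit vectors p₁, p₂ with components (cos φ cos λ, cos φ sin λ, sin φ).
The central angle between the endpoints is δ = arccos(p₁·p₂) ≈ 2.356 rad (135.0°).
Interpolate at f = 1/2 with slerp weights a = sin((1−f)δ)/sin δ ≈ 1.307, b = sin(fδ)/sin δ ≈ 1.307.
p = a·p₁ + b·p₂ ≈ (0.092, -0.092, 0.991); φ = arcsin(p_z) ≈ 82.50°, λ = atan2(p_y, p_x) ≈ -45.00°.

≈ (82°N, 45°W)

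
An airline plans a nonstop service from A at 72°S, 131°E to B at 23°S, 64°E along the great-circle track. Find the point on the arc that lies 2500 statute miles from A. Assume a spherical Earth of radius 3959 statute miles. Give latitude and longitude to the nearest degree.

≈ 46°S, 75°E

Convert each endpoint to a unit vector on the sphere (x = cos φ cos λ, y = cos φ sin λ, z = sin φ).
The central angle between the endpoints is δ = arccos(p₁·p₂) ≈ 1.067 rad (61.1°). The total great-circle distance is δ·R ≈ 1.067 × 3959 ≈ 4224 mi, so the target fraction is f = 2500/4224 ≈ 0.592.
Interpolate at f ≈ 0.592 with slerp weights a = sin((1−f)δ)/sin δ ≈ 0.482, b = sin(fδ)/sin δ ≈ 0.674.
p = a·p₁ + b·p₂ ≈ (0.174, 0.670, -0.722); φ = arcsin(p_z) ≈ -46.18°, λ = atan2(p_y, p_x) ≈ 75.42°.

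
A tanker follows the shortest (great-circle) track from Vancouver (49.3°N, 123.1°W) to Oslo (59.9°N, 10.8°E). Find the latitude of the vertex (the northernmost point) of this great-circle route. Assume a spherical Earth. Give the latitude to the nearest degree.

The great circle lies in the plane with unit normal n̂ = (p₁ × p₂)/|p₁ × p₂|.
Here n̂_z ≈ +0.261; the vertex latitude is φ_max = arccos|n̂_z| ≈ 74.9°.

≈ 75°N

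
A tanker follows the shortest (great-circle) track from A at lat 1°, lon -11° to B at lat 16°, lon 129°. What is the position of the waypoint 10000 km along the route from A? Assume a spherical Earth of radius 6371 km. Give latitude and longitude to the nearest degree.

≈ lat 25°, lon 79°

From cos δ = sin φ₁ sin φ₂ + cos φ₁ cos φ₂ cos Δλ, the central angle is δ ≈ 2.391 rad (137.0°). The total great-circle distance is δ·R ≈ 2.391 × 6371 ≈ 15235 km, so the target fraction is f = 10000/15235 ≈ 0.656.
Interpolate at f ≈ 0.656 with slerp weights a = sin((1−f)δ)/sin δ ≈ 1.074, b = sin(fδ)/sin δ ≈ 1.466.
p = a·p₁ + b·p₂ ≈ (0.167, 0.891, 0.423); φ = arcsin(p_z) ≈ 25.02°, λ = atan2(p_y, p_x) ≈ 79.39°.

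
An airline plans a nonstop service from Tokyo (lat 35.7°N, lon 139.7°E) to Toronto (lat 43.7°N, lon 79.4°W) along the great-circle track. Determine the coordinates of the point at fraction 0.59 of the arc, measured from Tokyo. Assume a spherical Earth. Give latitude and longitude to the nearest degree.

Write both endpoints as unit vectors p₁, p₂ with components (cos φ cos λ, cos φ sin λ, sin φ).
The central angle between the endpoints is δ = arccos(p₁·p₂) ≈ 1.623 rad (93.0°).
Interpolate at f = 0.59 with slerp weights a = sin((1−f)δ)/sin δ ≈ 0.618, b = sin(fδ)/sin δ ≈ 0.819.
p = a·p₁ + b·p₂ ≈ (-0.274, -0.257, 0.927); φ = arcsin(p_z) ≈ 67.92°, λ = atan2(p_y, p_x) ≈ -136.81°.

≈ lat 68°N, lon 137°W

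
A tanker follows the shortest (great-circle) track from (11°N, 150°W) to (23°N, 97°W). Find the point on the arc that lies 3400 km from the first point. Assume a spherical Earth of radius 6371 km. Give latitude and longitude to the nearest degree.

≈ (20°N, 120°W)

Write both endpoints as unit vectors p₁, p₂ with components (cos φ cos λ, cos φ sin λ, sin φ).
The central angle between the endpoints is δ = arccos(p₁·p₂) ≈ 0.904 rad (51.8°). The total great-circle distance is δ·R ≈ 0.904 × 6371 ≈ 5760 km, so the target fraction is f = 3400/5760 ≈ 0.590.
Interpolate at f ≈ 0.590 with slerp weights a = sin((1−f)δ)/sin δ ≈ 0.461, b = sin(fδ)/sin δ ≈ 0.647.
p = a·p₁ + b·p₂ ≈ (-0.464, -0.817, 0.341); φ = arcsin(p_z) ≈ 19.93°, λ = atan2(p_y, p_x) ≈ -119.59°.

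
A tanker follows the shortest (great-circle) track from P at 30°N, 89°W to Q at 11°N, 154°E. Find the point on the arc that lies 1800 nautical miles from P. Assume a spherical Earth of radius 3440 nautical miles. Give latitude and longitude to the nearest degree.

Write both endpoints as unit vectors p₁, p₂ with components (cos φ cos λ, cos φ sin λ, sin φ).
The central angle between the endpoints is δ = arccos(p₁·p₂) ≈ 1.866 rad (106.9°). The total great-circle distance is δ·R ≈ 1.866 × 3440 ≈ 6418 nmi, so the target fraction is f = 1800/6418 ≈ 0.280.
Interpolate at f ≈ 0.280 with slerp weights a = sin((1−f)δ)/sin δ ≈ 1.018, b = sin(fδ)/sin δ ≈ 0.522.
p = a·p₁ + b·p₂ ≈ (-0.445, -0.657, 0.609); φ = arcsin(p_z) ≈ 37.49°, λ = atan2(p_y, p_x) ≈ -124.15°.

≈ 37°N, 124°W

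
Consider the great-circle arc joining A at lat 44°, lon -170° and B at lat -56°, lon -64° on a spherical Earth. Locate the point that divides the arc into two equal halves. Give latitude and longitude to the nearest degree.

≈ lat -10°, lon -126°

Convert each endpoint to a unit vector on the sphere (x = cos φ cos λ, y = cos φ sin λ, z = sin φ).
The central angle between the endpoints is δ = arccos(p₁·p₂) ≈ 2.328 rad (133.4°).
Interpolate at f = 1/2 with slerp weights a = sin((1−f)δ)/sin δ ≈ 1.263, b = sin(fδ)/sin δ ≈ 1.263.
p = a·p₁ + b·p₂ ≈ (-0.585, -0.793, -0.170); φ = arcsin(p_z) ≈ -9.78°, λ = atan2(p_y, p_x) ≈ -126.44°.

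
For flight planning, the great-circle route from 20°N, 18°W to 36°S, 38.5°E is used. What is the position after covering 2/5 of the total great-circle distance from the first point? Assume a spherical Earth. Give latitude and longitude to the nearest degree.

≈ 3°S, 3°E

Convert each endpoint to a unit vector on the sphere (x = cos φ cos λ, y = cos φ sin λ, z = sin φ).
The central angle between the endpoints is δ = arccos(p₁·p₂) ≈ 1.350 rad (77.4°).
Interpolate at f = 2/5 with slerp weights a = sin((1−f)δ)/sin δ ≈ 0.742, b = sin(fδ)/sin δ ≈ 0.527.
p = a·p₁ + b·p₂ ≈ (0.997, 0.050, -0.056); φ = arcsin(p_z) ≈ -3.20°, λ = atan2(p_y, p_x) ≈ 2.86°.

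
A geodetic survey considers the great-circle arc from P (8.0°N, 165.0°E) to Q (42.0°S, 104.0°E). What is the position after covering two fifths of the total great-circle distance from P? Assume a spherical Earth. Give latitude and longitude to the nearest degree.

≈ (14°S, 145°E)

The haversine formula gives a central angle δ ≈ 1.304 rad (74.7°) between the endpoints.
Interpolate at f = 2/5 with slerp weights a = sin((1−f)δ)/sin δ ≈ 0.731, b = sin(fδ)/sin δ ≈ 0.517.
p = a·p₁ + b·p₂ ≈ (-0.792, 0.560, -0.244); φ = arcsin(p_z) ≈ -14.12°, λ = atan2(p_y, p_x) ≈ 144.75°.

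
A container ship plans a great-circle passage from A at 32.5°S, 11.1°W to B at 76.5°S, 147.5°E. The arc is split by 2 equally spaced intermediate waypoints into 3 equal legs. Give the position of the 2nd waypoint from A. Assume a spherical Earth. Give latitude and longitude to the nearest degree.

Convert each endpoint to a unit vector on the sphere (x = cos φ cos λ, y = cos φ sin λ, z = sin φ).
The central angle between the endpoints is δ = arccos(p₁·p₂) ≈ 1.225 rad (70.2°).
Interpolate at f = 2/3 with slerp weights a = sin((1−f)δ)/sin δ ≈ 0.422, b = sin(fδ)/sin δ ≈ 0.775.
p = a·p₁ + b·p₂ ≈ (0.197, 0.029, -0.980); φ = arcsin(p_z) ≈ -78.53°, λ = atan2(p_y, p_x) ≈ 8.28°.

≈ 79°S, 8°E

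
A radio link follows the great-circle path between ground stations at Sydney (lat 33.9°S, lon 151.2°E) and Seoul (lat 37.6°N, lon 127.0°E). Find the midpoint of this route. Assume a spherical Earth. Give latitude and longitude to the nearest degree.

≈ lat 2°N, lon 139°E

The haversine formula gives a central angle δ ≈ 1.308 rad (75.0°) between the endpoints.
Interpolate at f = 1/2 with slerp weights a = sin((1−f)δ)/sin δ ≈ 0.630, b = sin(fδ)/sin δ ≈ 0.630.
p = a·p₁ + b·p₂ ≈ (-0.759, 0.651, 0.033); φ = arcsin(p_z) ≈ 1.89°, λ = atan2(p_y, p_x) ≈ 139.39°.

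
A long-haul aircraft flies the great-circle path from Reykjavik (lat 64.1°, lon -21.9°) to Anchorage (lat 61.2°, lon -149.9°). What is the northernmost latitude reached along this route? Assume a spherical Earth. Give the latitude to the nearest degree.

≈ 77°

The great circle lies in the plane with unit normal n̂ = (p₁ × p₂)/|p₁ × p₂|.
Here n̂_z ≈ -0.220; the vertex latitude is φ_max = arccos|n̂_z| ≈ 77.3°.
Check via Clairaut: cos φ_max = |cos φ₁| · sin C = cos(64.1°)·sin(30.3°) ≈ 0.220, again giving ≈ 77.3°.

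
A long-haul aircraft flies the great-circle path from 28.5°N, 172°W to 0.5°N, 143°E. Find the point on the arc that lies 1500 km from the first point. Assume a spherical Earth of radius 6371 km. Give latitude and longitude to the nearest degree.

≈ 22°N, 175°E

Convert each endpoint to a unit vector on the sphere (x = cos φ cos λ, y = cos φ sin λ, z = sin φ).
The central angle between the endpoints is δ = arccos(p₁·p₂) ≈ 0.895 rad (51.3°). The total great-circle distance is δ·R ≈ 0.895 × 6371 ≈ 5702 km, so the target fraction is f = 1500/5702 ≈ 0.263.
Interpolate at f ≈ 0.263 with slerp weights a = sin((1−f)δ)/sin δ ≈ 0.785, b = sin(fδ)/sin δ ≈ 0.299.
p = a·p₁ + b·p₂ ≈ (-0.922, 0.084, 0.377); φ = arcsin(p_z) ≈ 22.17°, λ = atan2(p_y, p_x) ≈ 174.80°.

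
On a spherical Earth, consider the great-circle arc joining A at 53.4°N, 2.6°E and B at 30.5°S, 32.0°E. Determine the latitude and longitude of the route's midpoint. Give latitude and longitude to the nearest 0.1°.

From cos δ = sin φ₁ sin φ₂ + cos φ₁ cos φ₂ cos Δλ, the central angle is δ ≈ 1.531 rad (87.7°).
Interpolate at f = 1/2 with slerp weights a = sin((1−f)δ)/sin δ ≈ 0.693, b = sin(fδ)/sin δ ≈ 0.693.
p = a·p₁ + b·p₂ ≈ (0.920, 0.335, 0.205); φ = arcsin(p_z) ≈ 11.81°, λ = atan2(p_y, p_x) ≈ 20.03°.

≈ 11.8°N, 20.0°E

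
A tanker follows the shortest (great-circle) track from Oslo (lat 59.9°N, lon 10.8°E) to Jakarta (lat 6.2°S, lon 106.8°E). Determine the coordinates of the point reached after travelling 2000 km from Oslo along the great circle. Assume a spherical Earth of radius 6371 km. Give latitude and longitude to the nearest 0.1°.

≈ lat 55.9°N, lon 44.2°E

From cos δ = sin φ₁ sin φ₂ + cos φ₁ cos φ₂ cos Δλ, the central angle is δ ≈ 1.717 rad (98.4°). The total great-circle distance is δ·R ≈ 1.717 × 6371 ≈ 10938 km, so the target fraction is f = 2000/10938 ≈ 0.183.
Interpolate at f ≈ 0.183 with slerp weights a = sin((1−f)δ)/sin δ ≈ 0.997, b = sin(fδ)/sin δ ≈ 0.312.
p = a·p₁ + b·p₂ ≈ (0.401, 0.391, 0.828); φ = arcsin(p_z) ≈ 55.94°, λ = atan2(p_y, p_x) ≈ 44.24°.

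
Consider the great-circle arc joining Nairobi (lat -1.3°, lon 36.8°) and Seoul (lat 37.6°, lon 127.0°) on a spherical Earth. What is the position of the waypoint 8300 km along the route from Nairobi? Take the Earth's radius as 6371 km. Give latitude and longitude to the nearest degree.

≈ lat 36°, lon 107°

Write both endpoints as unit vectors p₁, p₂ with components (cos φ cos λ, cos φ sin λ, sin φ).
The central angle between the endpoints is δ = arccos(p₁·p₂) ≈ 1.587 rad (91.0°). The total great-circle distance is δ·R ≈ 1.587 × 6371 ≈ 10113 km, so the target fraction is f = 8300/10113 ≈ 0.821.
Interpolate at f ≈ 0.821 with slerp weights a = sin((1−f)δ)/sin δ ≈ 0.281, b = sin(fδ)/sin δ ≈ 0.964.
p = a·p₁ + b·p₂ ≈ (-0.235, 0.778, 0.582); φ = arcsin(p_z) ≈ 35.60°, λ = atan2(p_y, p_x) ≈ 106.80°.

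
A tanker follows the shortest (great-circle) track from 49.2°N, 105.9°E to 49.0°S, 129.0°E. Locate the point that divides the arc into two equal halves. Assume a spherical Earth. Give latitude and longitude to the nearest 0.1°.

≈ 0.1°N, 117.5°E

Convert each endpoint to a unit vector on the sphere (x = cos φ cos λ, y = cos φ sin λ, z = sin φ).
The central angle between the endpoints is δ = arccos(p₁·p₂) ≈ 1.749 rad (100.2°).
Interpolate at f = 1/2 with slerp weights a = sin((1−f)δ)/sin δ ≈ 0.779, b = sin(fδ)/sin δ ≈ 0.779.
p = a·p₁ + b·p₂ ≈ (-0.461, 0.887, 0.002); φ = arcsin(p_z) ≈ 0.10°, λ = atan2(p_y, p_x) ≈ 117.47°.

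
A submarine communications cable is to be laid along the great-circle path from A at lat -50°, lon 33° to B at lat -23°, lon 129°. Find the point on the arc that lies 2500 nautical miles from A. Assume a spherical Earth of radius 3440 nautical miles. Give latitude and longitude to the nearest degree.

Convert each endpoint to a unit vector on the sphere (x = cos φ cos λ, y = cos φ sin λ, z = sin φ).
The central angle between the endpoints is δ = arccos(p₁·p₂) ≈ 1.331 rad (76.3°). The total great-circle distance is δ·R ≈ 1.331 × 3440 ≈ 4579 nmi, so the target fraction is f = 2500/4579 ≈ 0.546.
Interpolate at f ≈ 0.546 with slerp weights a = sin((1−f)δ)/sin δ ≈ 0.585, b = sin(fδ)/sin δ ≈ 0.684.
p = a·p₁ + b·p₂ ≈ (-0.081, 0.694, -0.715); φ = arcsin(p_z) ≈ -45.67°, λ = atan2(p_y, p_x) ≈ 96.65°.

≈ lat -46°, lon 97°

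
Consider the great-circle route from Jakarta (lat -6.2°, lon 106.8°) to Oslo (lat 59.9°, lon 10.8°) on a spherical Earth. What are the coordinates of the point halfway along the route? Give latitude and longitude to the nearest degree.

From cos δ = sin φ₁ sin φ₂ + cos φ₁ cos φ₂ cos Δλ, the central angle is δ ≈ 1.717 rad (98.4°).
Interpolate at f = 1/2 with slerp weights a = sin((1−f)δ)/sin δ ≈ 0.765, b = sin(fδ)/sin δ ≈ 0.765.
p = a·p₁ + b·p₂ ≈ (0.157, 0.800, 0.579); φ = arcsin(p_z) ≈ 35.39°, λ = atan2(p_y, p_x) ≈ 78.89°.

≈ lat 35°, lon 79°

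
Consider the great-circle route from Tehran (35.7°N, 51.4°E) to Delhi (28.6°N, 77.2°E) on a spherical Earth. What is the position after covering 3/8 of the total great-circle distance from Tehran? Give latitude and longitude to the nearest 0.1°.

Convert each endpoint to a unit vector on the sphere (x = cos φ cos λ, y = cos φ sin λ, z = sin φ).
The central angle between the endpoints is δ = arccos(p₁·p₂) ≈ 0.399 rad (22.9°).
Interpolate at f = 3/8 with slerp weights a = sin((1−f)δ)/sin δ ≈ 0.635, b = sin(fδ)/sin δ ≈ 0.384.
p = a·p₁ + b·p₂ ≈ (0.397, 0.732, 0.554); φ = arcsin(p_z) ≈ 33.67°, λ = atan2(p_y, p_x) ≈ 61.55°.

≈ 33.7°N, 61.5°E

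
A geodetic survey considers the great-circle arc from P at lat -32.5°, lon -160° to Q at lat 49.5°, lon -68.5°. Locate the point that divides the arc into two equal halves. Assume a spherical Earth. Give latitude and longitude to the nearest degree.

≈ lat 12°, lon -122°

The haversine formula gives a central angle δ ≈ 2.007 rad (115.0°) between the endpoints.
Interpolate at f = 1/2 with slerp weights a = sin((1−f)δ)/sin δ ≈ 0.931, b = sin(fδ)/sin δ ≈ 0.931.
p = a·p₁ + b·p₂ ≈ (-0.516, -0.831, 0.208); φ = arcsin(p_z) ≈ 11.99°, λ = atan2(p_y, p_x) ≈ -121.85°.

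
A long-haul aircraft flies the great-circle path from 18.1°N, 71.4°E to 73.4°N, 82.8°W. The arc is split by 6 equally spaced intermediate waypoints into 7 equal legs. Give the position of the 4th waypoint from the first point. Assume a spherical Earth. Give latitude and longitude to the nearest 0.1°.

Write both endpoints as unit vectors p₁, p₂ with components (cos φ cos λ, cos φ sin λ, sin φ).
The central angle between the endpoints is δ = arccos(p₁·p₂) ≈ 1.518 rad (86.9°).
Interpolate at f = 4/7 with slerp weights a = sin((1−f)δ)/sin δ ≈ 0.606, b = sin(fδ)/sin δ ≈ 0.764.
p = a·p₁ + b·p₂ ≈ (0.211, 0.330, 0.920); φ = arcsin(p_z) ≈ 66.94°, λ = atan2(p_y, p_x) ≈ 57.37°.

≈ 66.9°N, 57.4°E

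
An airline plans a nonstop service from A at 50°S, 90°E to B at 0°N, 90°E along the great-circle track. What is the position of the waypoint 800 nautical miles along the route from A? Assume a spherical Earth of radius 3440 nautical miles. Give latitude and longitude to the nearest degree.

Convert each endpoint to a unit vector on the sphere (x = cos φ cos λ, y = cos φ sin λ, z = sin φ).
The central angle between the endpoints is δ = arccos(p₁·p₂) ≈ 0.873 rad (50.0°). The total great-circle distance is δ·R ≈ 0.873 × 3440 ≈ 3002 nmi, so the target fraction is f = 800/3002 ≈ 0.266.
Interpolate at f ≈ 0.266 with slerp weights a = sin((1−f)δ)/sin δ ≈ 0.780, b = sin(fδ)/sin δ ≈ 0.301.
p = a·p₁ + b·p₂ ≈ (0.000, 0.802, -0.597); φ = arcsin(p_z) ≈ -36.68°, λ = atan2(p_y, p_x) ≈ 90.00°.

≈ 37°S, 90°E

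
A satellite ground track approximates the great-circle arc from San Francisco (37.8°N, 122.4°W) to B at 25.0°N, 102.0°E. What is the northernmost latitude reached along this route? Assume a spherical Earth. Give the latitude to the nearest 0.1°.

≈ 58.8°N

The great circle lies in the plane with unit normal n̂ = (p₁ × p₂)/|p₁ × p₂|.
Here n̂_z ≈ -0.518; the vertex latitude is φ_max = arccos|n̂_z| ≈ 58.8°.
Check via Clairaut: cos φ_max = |cos φ₁| · sin C = cos(37.8°)·sin(40.9°) ≈ 0.518, again giving ≈ 58.8°.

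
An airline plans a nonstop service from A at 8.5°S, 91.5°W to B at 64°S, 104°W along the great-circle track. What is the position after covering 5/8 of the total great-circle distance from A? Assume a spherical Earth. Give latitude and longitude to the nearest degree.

From cos δ = sin φ₁ sin φ₂ + cos φ₁ cos φ₂ cos Δλ, the central angle is δ ≈ 0.981 rad (56.2°).
Interpolate at f = 5/8 with slerp weights a = sin((1−f)δ)/sin δ ≈ 0.433, b = sin(fδ)/sin δ ≈ 0.692.
p = a·p₁ + b·p₂ ≈ (-0.085, -0.722, -0.686); φ = arcsin(p_z) ≈ -43.34°, λ = atan2(p_y, p_x) ≈ -96.68°.

≈ 43°S, 97°W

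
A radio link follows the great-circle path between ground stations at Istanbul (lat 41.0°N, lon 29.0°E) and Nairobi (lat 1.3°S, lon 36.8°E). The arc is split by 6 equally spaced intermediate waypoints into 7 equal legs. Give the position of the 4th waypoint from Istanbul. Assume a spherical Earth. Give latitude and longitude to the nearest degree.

≈ lat 17°N, lon 34°E

From cos δ = sin φ₁ sin φ₂ + cos φ₁ cos φ₂ cos Δλ, the central angle is δ ≈ 0.749 rad (42.9°).
Interpolate at f = 4/7 with slerp weights a = sin((1−f)δ)/sin δ ≈ 0.463, b = sin(fδ)/sin δ ≈ 0.610.
p = a·p₁ + b·p₂ ≈ (0.794, 0.535, 0.290); φ = arcsin(p_z) ≈ 16.87°, λ = atan2(p_y, p_x) ≈ 33.96°.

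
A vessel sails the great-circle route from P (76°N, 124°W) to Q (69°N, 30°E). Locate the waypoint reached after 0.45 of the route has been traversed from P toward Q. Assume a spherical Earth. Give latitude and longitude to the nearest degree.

≈ (86°N, 24°W)

Write both endpoints as unit vectors p₁, p₂ with components (cos φ cos λ, cos φ sin λ, sin φ).
The central angle between the endpoints is δ = arccos(p₁·p₂) ≈ 0.595 rad (34.1°).
Interpolate at f = 0.45 with slerp weights a = sin((1−f)δ)/sin δ ≈ 0.574, b = sin(fδ)/sin δ ≈ 0.472.
p = a·p₁ + b·p₂ ≈ (0.069, -0.030, 0.997); φ = arcsin(p_z) ≈ 85.68°, λ = atan2(p_y, p_x) ≈ -23.83°.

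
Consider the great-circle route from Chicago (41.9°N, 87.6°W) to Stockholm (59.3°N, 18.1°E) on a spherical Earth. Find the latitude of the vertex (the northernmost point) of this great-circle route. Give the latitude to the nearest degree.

≈ 65°N

The great circle lies in the plane with unit normal n̂ = (p₁ × p₂)/|p₁ × p₂|.
Here n̂_z ≈ +0.415; the vertex latitude is φ_max = arccos|n̂_z| ≈ 65.5°.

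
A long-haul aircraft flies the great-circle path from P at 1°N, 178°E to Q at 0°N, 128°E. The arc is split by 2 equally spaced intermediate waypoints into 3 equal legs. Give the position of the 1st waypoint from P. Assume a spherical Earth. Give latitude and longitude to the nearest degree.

Write both endpoints as unit vectors p₁, p₂ with components (cos φ cos λ, cos φ sin λ, sin φ).
The central angle between the endpoints is δ = arccos(p₁·p₂) ≈ 0.873 rad (50.0°).
Interpolate at f = 1/3 with slerp weights a = sin((1−f)δ)/sin δ ≈ 0.717, b = sin(fδ)/sin δ ≈ 0.374.
p = a·p₁ + b·p₂ ≈ (-0.947, 0.320, 0.013); φ = arcsin(p_z) ≈ 0.72°, λ = atan2(p_y, p_x) ≈ 161.33°.

≈ 1°N, 161°E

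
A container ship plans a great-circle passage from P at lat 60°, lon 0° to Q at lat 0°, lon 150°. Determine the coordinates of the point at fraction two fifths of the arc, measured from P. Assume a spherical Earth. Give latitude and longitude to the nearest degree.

The haversine formula gives a central angle δ ≈ 2.019 rad (115.7°) between the endpoints.
Interpolate at f = 2/5 with slerp weights a = sin((1−f)δ)/sin δ ≈ 1.038, b = sin(fδ)/sin δ ≈ 0.802.
p = a·p₁ + b·p₂ ≈ (-0.175, 0.401, 0.899); φ = arcsin(p_z) ≈ 64.07°, λ = atan2(p_y, p_x) ≈ 113.58°.

≈ lat 64°, lon 114°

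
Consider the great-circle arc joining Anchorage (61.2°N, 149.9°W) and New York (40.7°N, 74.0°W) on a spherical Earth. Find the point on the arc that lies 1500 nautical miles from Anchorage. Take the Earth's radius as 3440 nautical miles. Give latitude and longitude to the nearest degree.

≈ (57°N, 101°W)

Write both endpoints as unit vectors p₁, p₂ with components (cos φ cos λ, cos φ sin λ, sin φ).
The central angle between the endpoints is δ = arccos(p₁·p₂) ≈ 0.849 rad (48.7°). The total great-circle distance is δ·R ≈ 0.849 × 3440 ≈ 2922 nmi, so the target fraction is f = 1500/2922 ≈ 0.513.
Interpolate at f ≈ 0.513 with slerp weights a = sin((1−f)δ)/sin δ ≈ 0.535, b = sin(fδ)/sin δ ≈ 0.562.
p = a·p₁ + b·p₂ ≈ (-0.105, -0.539, 0.836); φ = arcsin(p_z) ≈ 56.68°, λ = atan2(p_y, p_x) ≈ -101.06°.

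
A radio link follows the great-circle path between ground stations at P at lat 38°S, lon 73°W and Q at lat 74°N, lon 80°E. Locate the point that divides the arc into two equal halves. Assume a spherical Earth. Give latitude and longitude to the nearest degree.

From cos δ = sin φ₁ sin φ₂ + cos φ₁ cos φ₂ cos Δλ, the central angle is δ ≈ 2.474 rad (141.8°).
Interpolate at f = 1/2 with slerp weights a = sin((1−f)δ)/sin δ ≈ 1.526, b = sin(fδ)/sin δ ≈ 1.526.
p = a·p₁ + b·p₂ ≈ (0.425, -0.736, 0.527); φ = arcsin(p_z) ≈ 31.83°, λ = atan2(p_y, p_x) ≈ -60.01°.

≈ lat 32°N, lon 60°W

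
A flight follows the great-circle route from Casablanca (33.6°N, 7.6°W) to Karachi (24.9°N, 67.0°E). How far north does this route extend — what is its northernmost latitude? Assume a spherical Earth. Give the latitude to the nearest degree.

≈ 36°N

The great circle lies in the plane with unit normal n̂ = (p₁ × p₂)/|p₁ × p₂|.
Here n̂_z ≈ +0.808; the vertex latitude is φ_max = arccos|n̂_z| ≈ 36.1°.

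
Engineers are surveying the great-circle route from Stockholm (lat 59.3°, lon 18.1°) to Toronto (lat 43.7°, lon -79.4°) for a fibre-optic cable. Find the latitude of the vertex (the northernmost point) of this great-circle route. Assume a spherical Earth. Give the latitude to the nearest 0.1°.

The great circle lies in the plane with unit normal n̂ = (p₁ × p₂)/|p₁ × p₂|.
Here n̂_z ≈ -0.437; the vertex latitude is φ_max = arccos|n̂_z| ≈ 64.1°.
Check via Clairaut: cos φ_max = |cos φ₁| · sin C = cos(59.3°)·sin(58.8°) ≈ 0.437, again giving ≈ 64.1°.

≈ 64.1°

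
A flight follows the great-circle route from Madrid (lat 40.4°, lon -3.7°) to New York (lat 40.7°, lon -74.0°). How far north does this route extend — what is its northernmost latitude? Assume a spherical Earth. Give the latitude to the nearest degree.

The great circle lies in the plane with unit normal n̂ = (p₁ × p₂)/|p₁ × p₂|.
Here n̂_z ≈ -0.691; the vertex latitude is φ_max = arccos|n̂_z| ≈ 46.3°.
Check via Clairaut: cos φ_max = |cos φ₁| · sin C = cos(40.4°)·sin(65.1°) ≈ 0.691, again giving ≈ 46.3°.

≈ 46°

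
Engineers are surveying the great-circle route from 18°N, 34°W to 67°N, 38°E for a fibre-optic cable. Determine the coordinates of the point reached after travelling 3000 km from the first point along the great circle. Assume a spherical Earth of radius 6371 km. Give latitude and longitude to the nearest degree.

≈ 42°N, 20°W

Convert each endpoint to a unit vector on the sphere (x = cos φ cos λ, y = cos φ sin λ, z = sin φ).
The central angle between the endpoints is δ = arccos(p₁·p₂) ≈ 1.160 rad (66.5°). The total great-circle distance is δ·R ≈ 1.160 × 6371 ≈ 7391 km, so the target fraction is f = 3000/7391 ≈ 0.406.
Interpolate at f ≈ 0.406 with slerp weights a = sin((1−f)δ)/sin δ ≈ 0.694, b = sin(fδ)/sin δ ≈ 0.495.
p = a·p₁ + b·p₂ ≈ (0.699, -0.250, 0.670); φ = arcsin(p_z) ≈ 42.05°, λ = atan2(p_y, p_x) ≈ -19.66°.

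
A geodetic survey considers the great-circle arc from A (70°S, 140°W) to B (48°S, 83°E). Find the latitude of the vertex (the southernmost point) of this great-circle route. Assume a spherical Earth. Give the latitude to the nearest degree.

The great circle lies in the plane with unit normal n̂ = (p₁ × p₂)/|p₁ × p₂|.
Here n̂_z ≈ -0.184; the vertex latitude is φ_max = arccos|n̂_z| ≈ 79.4°.
Check via Clairaut: cos φ_max = |cos φ₁| · sin C = cos(70.0°)·sin(147.4°) ≈ 0.184, again giving ≈ 79.4°.

≈ 79°S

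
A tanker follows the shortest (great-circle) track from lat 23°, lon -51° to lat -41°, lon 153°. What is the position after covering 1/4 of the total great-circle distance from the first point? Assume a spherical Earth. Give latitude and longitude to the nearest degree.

≈ lat -6°, lon -76°

Write both endpoints as unit vectors p₁, p₂ with components (cos φ cos λ, cos φ sin λ, sin φ).
The central angle between the endpoints is δ = arccos(p₁·p₂) ≈ 2.670 rad (153.0°).
Interpolate at f = 1/4 with slerp weights a = sin((1−f)δ)/sin δ ≈ 2.000, b = sin(fδ)/sin δ ≈ 1.364.
p = a·p₁ + b·p₂ ≈ (0.242, -0.964, -0.113); φ = arcsin(p_z) ≈ -6.49°, λ = atan2(p_y, p_x) ≈ -75.92°.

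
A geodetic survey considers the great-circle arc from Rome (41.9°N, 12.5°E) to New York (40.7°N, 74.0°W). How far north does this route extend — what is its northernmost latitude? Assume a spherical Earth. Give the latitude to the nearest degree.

≈ 50°N

The great circle lies in the plane with unit normal n̂ = (p₁ × p₂)/|p₁ × p₂|.
Here n̂_z ≈ -0.638; the vertex latitude is φ_max = arccos|n̂_z| ≈ 50.4°.
Check via Clairaut: cos φ_max = |cos φ₁| · sin C = cos(41.9°)·sin(59.0°) ≈ 0.638, again giving ≈ 50.4°.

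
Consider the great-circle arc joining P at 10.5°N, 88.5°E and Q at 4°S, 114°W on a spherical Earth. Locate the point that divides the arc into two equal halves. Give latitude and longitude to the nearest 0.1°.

The haversine formula gives a central angle δ ≈ 2.736 rad (156.8°) between the endpoints.
Interpolate at f = 1/2 with slerp weights a = sin((1−f)δ)/sin δ ≈ 2.483, b = sin(fδ)/sin δ ≈ 2.483.
p = a·p₁ + b·p₂ ≈ (-0.944, 0.178, 0.279); φ = arcsin(p_z) ≈ 16.22°, λ = atan2(p_y, p_x) ≈ 169.33°.

≈ 16.2°N, 169.3°E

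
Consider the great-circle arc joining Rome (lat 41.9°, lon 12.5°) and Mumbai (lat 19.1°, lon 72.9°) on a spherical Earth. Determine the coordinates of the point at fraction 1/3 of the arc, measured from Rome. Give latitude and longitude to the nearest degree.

The haversine formula gives a central angle δ ≈ 0.969 rad (55.5°) between the endpoints.
Interpolate at f = 1/3 with slerp weights a = sin((1−f)δ)/sin δ ≈ 0.730, b = sin(fδ)/sin δ ≈ 0.385.
p = a·p₁ + b·p₂ ≈ (0.638, 0.465, 0.614); φ = arcsin(p_z) ≈ 37.86°, λ = atan2(p_y, p_x) ≈ 36.13°.

≈ lat 38°, lon 36°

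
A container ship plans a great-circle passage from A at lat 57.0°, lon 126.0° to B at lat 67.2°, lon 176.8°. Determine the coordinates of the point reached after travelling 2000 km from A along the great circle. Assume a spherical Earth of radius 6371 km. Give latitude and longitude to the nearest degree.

≈ lat 66°, lon 159°

Convert each endpoint to a unit vector on the sphere (x = cos φ cos λ, y = cos φ sin λ, z = sin φ).
The central angle between the endpoints is δ = arccos(p₁·p₂) ≈ 0.436 rad (25.0°). The total great-circle distance is δ·R ≈ 0.436 × 6371 ≈ 2776 km, so the target fraction is f = 2000/2776 ≈ 0.720.
Interpolate at f ≈ 0.720 with slerp weights a = sin((1−f)δ)/sin δ ≈ 0.288, b = sin(fδ)/sin δ ≈ 0.732.
p = a·p₁ + b·p₂ ≈ (-0.375, 0.143, 0.916); φ = arcsin(p_z) ≈ 66.33°, λ = atan2(p_y, p_x) ≈ 159.17°.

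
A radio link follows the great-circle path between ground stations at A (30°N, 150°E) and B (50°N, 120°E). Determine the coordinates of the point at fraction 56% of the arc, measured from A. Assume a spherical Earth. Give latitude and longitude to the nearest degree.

≈ (42°N, 135°E)

Convert each endpoint to a unit vector on the sphere (x = cos φ cos λ, y = cos φ sin λ, z = sin φ).
The central angle between the endpoints is δ = arccos(p₁·p₂) ≈ 0.525 rad (30.1°).
Interpolate at f = 0.56 with slerp weights a = sin((1−f)δ)/sin δ ≈ 0.457, b = sin(fδ)/sin δ ≈ 0.578.
p = a·p₁ + b·p₂ ≈ (-0.528, 0.520, 0.671); φ = arcsin(p_z) ≈ 42.17°, λ = atan2(p_y, p_x) ≈ 135.48°.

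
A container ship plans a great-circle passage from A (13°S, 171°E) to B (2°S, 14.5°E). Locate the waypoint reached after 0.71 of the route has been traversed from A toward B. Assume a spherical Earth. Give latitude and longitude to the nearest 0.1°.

≈ (24.1°S, 54.1°E)

Convert each endpoint to a unit vector on the sphere (x = cos φ cos λ, y = cos φ sin λ, z = sin φ).
The central angle between the endpoints is δ = arccos(p₁·p₂) ≈ 2.658 rad (152.3°).
Interpolate at f = 0.71 with slerp weights a = sin((1−f)δ)/sin δ ≈ 1.497, b = sin(fδ)/sin δ ≈ 2.043.
p = a·p₁ + b·p₂ ≈ (0.536, 0.739, -0.408); φ = arcsin(p_z) ≈ -24.09°, λ = atan2(p_y, p_x) ≈ 54.08°.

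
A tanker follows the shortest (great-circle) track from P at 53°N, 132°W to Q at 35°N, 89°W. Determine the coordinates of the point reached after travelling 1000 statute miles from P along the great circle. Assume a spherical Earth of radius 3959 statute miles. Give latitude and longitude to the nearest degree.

≈ 48°N, 111°W

The haversine formula gives a central angle δ ≈ 0.612 rad (35.1°) between the endpoints. The total great-circle distance is δ·R ≈ 0.612 × 3959 ≈ 2422 mi, so the target fraction is f = 1000/2422 ≈ 0.413.
Interpolate at f ≈ 0.413 with slerp weights a = sin((1−f)δ)/sin δ ≈ 0.612, b = sin(fδ)/sin δ ≈ 0.435.
p = a·p₁ + b·p₂ ≈ (-0.240, -0.630, 0.738); φ = arcsin(p_z) ≈ 47.59°, λ = atan2(p_y, p_x) ≈ -110.87°.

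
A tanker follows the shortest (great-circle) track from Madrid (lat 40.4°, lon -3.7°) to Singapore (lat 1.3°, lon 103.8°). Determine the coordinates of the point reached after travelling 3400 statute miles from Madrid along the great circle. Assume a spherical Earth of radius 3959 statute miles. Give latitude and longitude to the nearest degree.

Convert each endpoint to a unit vector on the sphere (x = cos φ cos λ, y = cos φ sin λ, z = sin φ).
The central angle between the endpoints is δ = arccos(p₁·p₂) ≈ 1.787 rad (102.4°). The total great-circle distance is δ·R ≈ 1.787 × 3959 ≈ 7074 mi, so the target fraction is f = 3400/7074 ≈ 0.481.
Interpolate at f ≈ 0.481 with slerp weights a = sin((1−f)δ)/sin δ ≈ 0.819, b = sin(fδ)/sin δ ≈ 0.775.
p = a·p₁ + b·p₂ ≈ (0.438, 0.712, 0.549); φ = arcsin(p_z) ≈ 33.27°, λ = atan2(p_y, p_x) ≈ 58.42°.

≈ lat 33°, lon 58°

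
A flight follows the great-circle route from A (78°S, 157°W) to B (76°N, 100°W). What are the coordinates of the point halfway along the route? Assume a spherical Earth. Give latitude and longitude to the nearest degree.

Write both endpoints as unit vectors p₁, p₂ with components (cos φ cos λ, cos φ sin λ, sin φ).
The central angle between the endpoints is δ = arccos(p₁·p₂) ≈ 2.743 rad (157.2°).
Interpolate at f = 1/2 with slerp weights a = sin((1−f)δ)/sin δ ≈ 2.527, b = sin(fδ)/sin δ ≈ 2.527.
p = a·p₁ + b·p₂ ≈ (-0.590, -0.807, -0.020); φ = arcsin(p_z) ≈ -1.14°, λ = atan2(p_y, p_x) ≈ -126.15°.

≈ (1°S, 126°W)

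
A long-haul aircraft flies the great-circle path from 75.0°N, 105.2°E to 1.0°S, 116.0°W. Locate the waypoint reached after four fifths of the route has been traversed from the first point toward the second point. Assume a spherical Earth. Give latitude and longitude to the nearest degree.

Convert each endpoint to a unit vector on the sphere (x = cos φ cos λ, y = cos φ sin λ, z = sin φ).
The central angle between the endpoints is δ = arccos(p₁·p₂) ≈ 1.784 rad (102.2°).
Interpolate at f = 4/5 with slerp weights a = sin((1−f)δ)/sin δ ≈ 0.357, b = sin(fδ)/sin δ ≈ 1.013.
p = a·p₁ + b·p₂ ≈ (-0.468, -0.821, 0.328); φ = arcsin(p_z) ≈ 19.12°, λ = atan2(p_y, p_x) ≈ -119.70°.

≈ 19°N, 120°W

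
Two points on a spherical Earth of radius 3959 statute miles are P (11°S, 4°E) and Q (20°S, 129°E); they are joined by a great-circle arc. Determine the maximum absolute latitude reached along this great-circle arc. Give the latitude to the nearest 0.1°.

≈ 31.5°S

The great circle lies in the plane with unit normal n̂ = (p₁ × p₂)/|p₁ × p₂|.
Here n̂_z ≈ +0.853; the vertex latitude is φ_max = arccos|n̂_z| ≈ 31.5°.
Check via Clairaut: cos φ_max = |cos φ₁| · sin C = cos(11.0°)·sin(119.7°) ≈ 0.853, again giving ≈ 31.5°.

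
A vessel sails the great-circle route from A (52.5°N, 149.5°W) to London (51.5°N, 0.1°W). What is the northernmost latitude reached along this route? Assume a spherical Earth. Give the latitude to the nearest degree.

The great circle lies in the plane with unit normal n̂ = (p₁ × p₂)/|p₁ × p₂|.
Here n̂_z ≈ +0.202; the vertex latitude is φ_max = arccos|n̂_z| ≈ 78.4°.
Check via Clairaut: cos φ_max = |cos φ₁| · sin C = cos(52.5°)·sin(19.4°) ≈ 0.202, again giving ≈ 78.4°.

≈ 78°N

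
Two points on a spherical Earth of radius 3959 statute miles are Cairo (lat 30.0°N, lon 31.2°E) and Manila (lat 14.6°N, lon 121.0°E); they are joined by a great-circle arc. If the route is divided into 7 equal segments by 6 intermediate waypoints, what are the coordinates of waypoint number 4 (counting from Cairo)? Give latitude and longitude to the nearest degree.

Convert each endpoint to a unit vector on the sphere (x = cos φ cos λ, y = cos φ sin λ, z = sin φ).
The central angle between the endpoints is δ = arccos(p₁·p₂) ≈ 1.441 rad (82.6°).
Interpolate at f = 4/7 with slerp weights a = sin((1−f)δ)/sin δ ≈ 0.584, b = sin(fδ)/sin δ ≈ 0.740.
p = a·p₁ + b·p₂ ≈ (0.064, 0.876, 0.479); φ = arcsin(p_z) ≈ 28.59°, λ = atan2(p_y, p_x) ≈ 85.82°.

≈ lat 29°N, lon 86°E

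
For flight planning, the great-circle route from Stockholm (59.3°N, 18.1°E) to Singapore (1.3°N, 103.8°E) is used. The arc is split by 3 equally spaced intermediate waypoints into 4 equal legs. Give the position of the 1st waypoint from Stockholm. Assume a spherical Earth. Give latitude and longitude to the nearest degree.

≈ (52°N, 55°E)

Convert each endpoint to a unit vector on the sphere (x = cos φ cos λ, y = cos φ sin λ, z = sin φ).
The central angle between the endpoints is δ = arccos(p₁·p₂) ≈ 1.513 rad (86.7°).
Interpolate at f = 1/4 with slerp weights a = sin((1−f)δ)/sin δ ≈ 0.908, b = sin(fδ)/sin δ ≈ 0.370.
p = a·p₁ + b·p₂ ≈ (0.352, 0.503, 0.789); φ = arcsin(p_z) ≈ 52.10°, λ = atan2(p_y, p_x) ≈ 54.99°.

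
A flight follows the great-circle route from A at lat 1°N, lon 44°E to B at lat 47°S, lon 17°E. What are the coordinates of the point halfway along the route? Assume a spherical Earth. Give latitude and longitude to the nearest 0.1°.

Write both endpoints as unit vectors p₁, p₂ with components (cos φ cos λ, cos φ sin λ, sin φ).
The central angle between the endpoints is δ = arccos(p₁·p₂) ≈ 0.934 rad (53.5°).
Interpolate at f = 1/2 with slerp weights a = sin((1−f)δ)/sin δ ≈ 0.560, b = sin(fδ)/sin δ ≈ 0.560.
p = a·p₁ + b·p₂ ≈ (0.768, 0.501, -0.400); φ = arcsin(p_z) ≈ -23.56°, λ = atan2(p_y, p_x) ≈ 33.10°.

≈ lat 23.6°S, lon 33.1°E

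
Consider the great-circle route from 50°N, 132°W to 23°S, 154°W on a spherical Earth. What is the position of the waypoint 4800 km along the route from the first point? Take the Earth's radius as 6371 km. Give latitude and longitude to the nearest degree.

Convert each endpoint to a unit vector on the sphere (x = cos φ cos λ, y = cos φ sin λ, z = sin φ).
The central angle between the endpoints is δ = arccos(p₁·p₂) ≈ 1.319 rad (75.6°). The total great-circle distance is δ·R ≈ 1.319 × 6371 ≈ 8402 km, so the target fraction is f = 4800/8402 ≈ 0.571.
Interpolate at f ≈ 0.571 with slerp weights a = sin((1−f)δ)/sin δ ≈ 0.553, b = sin(fδ)/sin δ ≈ 0.706.
p = a·p₁ + b·p₂ ≈ (-0.822, -0.549, 0.148); φ = arcsin(p_z) ≈ 8.50°, λ = atan2(p_y, p_x) ≈ -146.26°.

≈ 8°N, 146°W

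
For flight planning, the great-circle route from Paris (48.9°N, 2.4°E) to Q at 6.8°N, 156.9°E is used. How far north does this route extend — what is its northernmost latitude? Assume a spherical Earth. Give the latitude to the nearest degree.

The great circle lies in the plane with unit normal n̂ = (p₁ × p₂)/|p₁ × p₂|.
Here n̂_z ≈ +0.324; the vertex latitude is φ_max = arccos|n̂_z| ≈ 71.1°.
Check via Clairaut: cos φ_max = |cos φ₁| · sin C = cos(48.9°)·sin(29.6°) ≈ 0.324, again giving ≈ 71.1°.

≈ 71°N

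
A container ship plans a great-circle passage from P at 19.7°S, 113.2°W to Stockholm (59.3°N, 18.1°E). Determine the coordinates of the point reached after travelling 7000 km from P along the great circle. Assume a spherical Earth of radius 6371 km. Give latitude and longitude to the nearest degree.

Convert each endpoint to a unit vector on the sphere (x = cos φ cos λ, y = cos φ sin λ, z = sin φ).
The central angle between the endpoints is δ = arccos(p₁·p₂) ≈ 2.223 rad (127.4°). The total great-circle distance is δ·R ≈ 2.223 × 6371 ≈ 14164 km, so the target fraction is f = 7000/14164 ≈ 0.494.
Interpolate at f ≈ 0.494 with slerp weights a = sin((1−f)δ)/sin δ ≈ 1.135, b = sin(fδ)/sin δ ≈ 1.121.
p = a·p₁ + b·p₂ ≈ (0.123, -0.805, 0.581); φ = arcsin(p_z) ≈ 35.53°, λ = atan2(p_y, p_x) ≈ -81.32°.

≈ 36°N, 81°W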